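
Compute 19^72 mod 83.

By square-and-multiply:
72 in binary is 1001000, i.e. 72 = 64 + 8.
19^1 ≡ 19 (mod 83)
19^2 ≡ 19^2 = 361 ≡ 29 (mod 83)
19^4 ≡ 29^2 = 841 ≡ 11 (mod 83)
19^8 ≡ 11^2 = 121 ≡ 38 (mod 83)
19^16 ≡ 38^2 = 1444 ≡ 33 (mod 83)
19^32 ≡ 33^2 = 1089 ≡ 10 (mod 83)
19^64 ≡ 10^2 = 100 ≡ 17 (mod 83)
19^72 = 19^64 * 19^8 ≡ 17 * 38 (mod 83).
17 * 38 = 646 ≡ 65 (mod 83).

65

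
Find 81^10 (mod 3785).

Compute successive squares:
81^1 ≡ 81 (mod 3785)
81^2 ≡ 81^2 = 6561 ≡ 2776 (mod 3785)
81^4 ≡ 2776^2 = 7706176 ≡ 3701 (mod 3785)
81^8 ≡ 3701^2 = 13697401 ≡ 3271 (mod 3785)
81^10 = 81^8 * 81^2 ≡ 3271 * 2776 (mod 3785).
3271 * 2776 = 9080296 ≡ 81 (mod 3785).

81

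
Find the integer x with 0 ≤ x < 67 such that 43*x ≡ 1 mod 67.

67 = 1*43 + 24
43 = 1*24 + 19
24 = 1*19 + 5
19 = 3*5 + 4
5 = 1*4 + 1
4 = 4*1 + 0
gcd(43, 67) = 1, so the inverse exists.
Bézout: 1 = 9*67 − 14*43.
So 43⁻¹ ≡ −14 ≡ 53 (mod 67).

53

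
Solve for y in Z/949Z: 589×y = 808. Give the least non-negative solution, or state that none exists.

gcd(589, 949) = 1, so a unique solution mod 949 exists.
589⁻¹ ≡ 920 (mod 949).
y ≡ 920×808 ≡ 293 (mod 949).

293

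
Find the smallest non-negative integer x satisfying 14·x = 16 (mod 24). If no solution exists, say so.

8

gcd(14, 24) = 2, and 2 | 16, so solutions exist.
Divide through by 2: 7·x mod 12 = 8.
7⁻¹ ≡ 7 (mod 12).
x ≡ 7·8 ≡ 8 (mod 12).
The smallest non-negative solution is x = 8.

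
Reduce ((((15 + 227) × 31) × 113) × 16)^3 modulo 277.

247

15 + 227 = 242
242 × 31 = 7502 ≡ 23 (mod 277)
23 × 113 = 2599 ≡ 106 (mod 277)
106 × 16 = 1696 ≡ 34 (mod 277)
(34)^3 ≡ 247 (mod 277)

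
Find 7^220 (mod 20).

Using repeated squaring:
7^1 ≡ 7 (mod 20)
7^2 ≡ 7^2 = 49 ≡ 9 (mod 20)
7^4 ≡ 9^2 = 81 ≡ 1 (mod 20)
7^8 ≡ 1^2 = 1 (mod 20)
7^16 ≡ 1^2 = 1 (mod 20)
7^32 ≡ 1^2 = 1 (mod 20)
7^64 ≡ 1^2 = 1 (mod 20)
7^128 ≡ 1^2 = 1 (mod 20)
7^220 = 7^128 * 7^64 * 7^16 * 7^8 * 7^4 ≡ 1 * 1 * 1 * 1 * 1 (mod 20).
Accumulate the product:
1 * 1 = 1
1 * 1 = 1
1 * 1 = 1
1 * 1 = 1

1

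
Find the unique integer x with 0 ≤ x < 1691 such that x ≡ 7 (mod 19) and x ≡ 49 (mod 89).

672

19⁻¹ mod 89: 19×75 ≡ 1 (mod 89), so 19⁻¹ ≡ 75.
x = 7 + 19×((49 − 7)×75 mod 89) = 7 + 19×35 = 672.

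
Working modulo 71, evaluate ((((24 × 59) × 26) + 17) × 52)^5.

30

24 × 59 = 1416 ≡ 67 (mod 71)
67 × 26 = 1742 ≡ 38 (mod 71)
38 + 17 = 55
55 × 52 = 2860 ≡ 20 (mod 71)
(20)^5 ≡ 30 (mod 71)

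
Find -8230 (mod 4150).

70

-8230 = -2·4150 + 70, so -8230 ≡ 70 (mod 4150).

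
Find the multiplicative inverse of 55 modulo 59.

44

By the extended Euclidean algorithm:
59 = 1×55 + 4
55 = 13×4 + 3
4 = 1×3 + 1
3 = 3×1 + 0
gcd(55, 59) = 1, so the inverse exists.
Back-substitute for 1:
1 = 1×4 − 1×3
  = −1×55 + 14×4
  = 14×59 − 15×55
So 55⁻¹ ≡ −15 ≡ 44 (mod 59).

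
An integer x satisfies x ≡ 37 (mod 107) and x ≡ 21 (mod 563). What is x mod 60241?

107⁻¹ mod 563: 107*221 ≡ 1 (mod 563), so 107⁻¹ ≡ 221.
x = 37 + 107*((21 − 37)*221 mod 563) = 37 + 107*405 = 43372.
Check: 43372 mod 107 = 37, 43372 mod 563 = 21. ✓

43372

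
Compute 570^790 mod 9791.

By square-and-multiply:
790 in binary is 1100010110, i.e. 790 = 512 + 256 + 16 + 4 + 2.
570^1 ≡ 570 (mod 9791)
570^2 ≡ 570^2 = 324900 ≡ 1797 (mod 9791)
570^4 ≡ 1797^2 = 3229209 ≡ 7970 (mod 9791)
570^8 ≡ 7970^2 = 63520900 ≡ 6683 (mod 9791)
570^16 ≡ 6683^2 = 44662489 ≡ 5738 (mod 9791)
570^32 ≡ 5738^2 = 32924644 ≡ 7302 (mod 9791)
570^64 ≡ 7302^2 = 53319204 ≡ 7209 (mod 9791)
570^128 ≡ 7209^2 = 51969681 ≡ 8844 (mod 9791)
570^256 ≡ 8844^2 = 78216336 ≡ 5828 (mod 9791)
570^512 ≡ 5828^2 = 33965584 ≡ 605 (mod 9791)
570^790 = 570^512 × 570^256 × 570^16 × 570^4 × 570^2 ≡ 605 × 5828 × 5738 × 7970 × 1797 (mod 9791).
Accumulate the product:
605 × 5828 = 3525940 ≡ 1180
1180 × 5738 = 6770840 ≡ 5259
5259 × 7970 = 41914230 ≡ 8750
8750 × 1797 = 15723750 ≡ 9195

9195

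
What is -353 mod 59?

1

-353 = -6*59 + 1, so -353 ≡ 1 (mod 59).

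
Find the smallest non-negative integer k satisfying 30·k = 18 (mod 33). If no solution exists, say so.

gcd(30, 33) = 3, and 3 | 18, so solutions exist.
Divide through by 3: 10·k mod 11 = 6.
10⁻¹ ≡ 10 (mod 11).
k ≡ 10·6 ≡ 5 (mod 11).
The smallest non-negative solution is k = 5.

5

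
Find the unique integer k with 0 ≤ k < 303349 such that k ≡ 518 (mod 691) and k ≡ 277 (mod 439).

196071

691⁻¹ mod 439: 691*385 ≡ 1 (mod 439), so 691⁻¹ ≡ 385.
k = 518 + 691*((277 − 518)*385 mod 439) = 518 + 691*283 = 196071.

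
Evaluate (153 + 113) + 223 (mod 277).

153 + 113 = 266
266 + 223 = 489 ≡ 212 (mod 277)

212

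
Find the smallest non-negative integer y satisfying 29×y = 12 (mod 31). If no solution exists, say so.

25

gcd(29, 31) = 1, so a unique solution mod 31 exists.
29⁻¹ ≡ 15 (mod 31).
y ≡ 15×12 ≡ 25 (mod 31).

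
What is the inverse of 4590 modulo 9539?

9167

9539 = 2×4590 + 359
4590 = 12×359 + 282
359 = 1×282 + 77
282 = 3×77 + 51
77 = 1×51 + 26
51 = 1×26 + 25
26 = 1×25 + 1
25 = 25×1 + 0
gcd(4590, 9539) = 1, so the inverse exists.
Back-substitute for 1:
1 = 1×26 − 1×25
  = −1×51 + 2×26
  = 2×77 − 3×51
  = −3×282 + 11×77
  = 11×359 − 14×282
  = −14×4590 + 179×359
  = 179×9539 − 372×4590
So 4590⁻¹ ≡ −372 ≡ 9167 (mod 9539).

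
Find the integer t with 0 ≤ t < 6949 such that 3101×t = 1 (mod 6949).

Run the extended Euclidean algorithm:
6949 = 2·3101 + 747
3101 = 4·747 + 113
747 = 6·113 + 69
113 = 1·69 + 44
69 = 1·44 + 25
44 = 1·25 + 19
25 = 1·19 + 6
19 = 3·6 + 1
6 = 6·1 + 0
gcd(3101, 6949) = 1, so the inverse exists.
Bézout: 1 = −494·6949 + 1107·3101.
So 3101⁻¹ ≡ 1107 (mod 6949).

1107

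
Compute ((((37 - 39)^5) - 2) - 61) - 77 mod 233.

61

37 - 39 = -2 ≡ 231 (mod 233)
(231)^5 ≡ 201 (mod 233)
201 - 2 = 199
199 - 61 = 138
138 - 77 = 61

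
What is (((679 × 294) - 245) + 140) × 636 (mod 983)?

679 × 294 = 199626 ≡ 77 (mod 983)
77 - 245 = -168 ≡ 815 (mod 983)
815 + 140 = 955
955 × 636 = 607380 ≡ 869 (mod 983)

869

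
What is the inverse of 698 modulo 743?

33

Run the extended Euclidean algorithm:
743 = 1*698 + 45
698 = 15*45 + 23
45 = 1*23 + 22
23 = 1*22 + 1
22 = 22*1 + 0
gcd(698, 743) = 1, so the inverse exists.
Bézout: 1 = −31*743 + 33*698.
So 698⁻¹ ≡ 33 (mod 743).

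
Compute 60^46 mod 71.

By square-and-multiply:
60^1 ≡ 60 (mod 71)
60^2 ≡ 60^2 = 3600 ≡ 50 (mod 71)
60^4 ≡ 50^2 = 2500 ≡ 15 (mod 71)
60^8 ≡ 15^2 = 225 ≡ 12 (mod 71)
60^16 ≡ 12^2 = 144 ≡ 2 (mod 71)
60^32 ≡ 2^2 = 4 (mod 71)
60^46 = 60^32 * 60^8 * 60^4 * 60^2 ≡ 4 * 12 * 15 * 50 (mod 71).
Accumulate the product:
4 * 12 = 48
48 * 15 = 720 ≡ 10
10 * 50 = 500 ≡ 3

3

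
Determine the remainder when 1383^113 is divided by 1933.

Using repeated squaring:
1383^1 ≡ 1383 (mod 1933)
1383^2 ≡ 1383^2 = 1912689 ≡ 952 (mod 1933)
1383^4 ≡ 952^2 = 906304 ≡ 1660 (mod 1933)
1383^8 ≡ 1660^2 = 2755600 ≡ 1075 (mod 1933)
1383^16 ≡ 1075^2 = 1155625 ≡ 1624 (mod 1933)
1383^32 ≡ 1624^2 = 2637376 ≡ 764 (mod 1933)
1383^64 ≡ 764^2 = 583696 ≡ 1863 (mod 1933)
1383^113 = 1383^64 × 1383^32 × 1383^16 × 1383^1 ≡ 1863 × 764 × 1624 × 1383 (mod 1933).
Accumulate the product:
1863 × 764 = 1423332 ≡ 644
644 × 1624 = 1045856 ≡ 103
103 × 1383 = 142449 ≡ 1340

1340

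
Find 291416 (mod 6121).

3729

291416 = 47*6121 + 3729, so 291416 ≡ 3729 (mod 6121).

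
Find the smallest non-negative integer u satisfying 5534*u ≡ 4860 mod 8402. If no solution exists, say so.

gcd(5534, 8402) = 2, and 2 | 4860, so solutions exist.
Divide through by 2: 2767*u ≡ 2430 (mod 4201).
2767⁻¹ ≡ 3993 (mod 4201).
u ≡ 3993*2430 ≡ 2881 (mod 4201).
The smallest non-negative solution is u = 2881.

2881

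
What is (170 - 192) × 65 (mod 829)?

228

170 - 192 = -22 ≡ 807 (mod 829)
807 × 65 = 52455 ≡ 228 (mod 829)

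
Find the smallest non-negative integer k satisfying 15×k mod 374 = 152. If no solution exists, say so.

gcd(15, 374) = 1, so a unique solution mod 374 exists.
15⁻¹ ≡ 25 (mod 374).
k ≡ 25×152 ≡ 60 (mod 374).

60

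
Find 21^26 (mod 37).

7

Using repeated squaring:
26 in binary is 11010, i.e. 26 = 16 + 8 + 2.
21^1 ≡ 21 (mod 37)
21^2 ≡ 21^2 = 441 ≡ 34 (mod 37)
21^4 ≡ 34^2 = 1156 ≡ 9 (mod 37)
21^8 ≡ 9^2 = 81 ≡ 7 (mod 37)
21^16 ≡ 7^2 = 49 ≡ 12 (mod 37)
21^26 = 21^16 × 21^8 × 21^2 ≡ 12 × 7 × 34 (mod 37).
Accumulate the product:
12 × 7 = 84 ≡ 10
10 × 34 = 340 ≡ 7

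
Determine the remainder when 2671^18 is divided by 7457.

2671^1 ≡ 2671 (mod 7457)
2671^2 ≡ 2671^2 = 7134241 ≡ 5349 (mod 7457)
2671^4 ≡ 5349^2 = 28611801 ≡ 6749 (mod 7457)
2671^8 ≡ 6749^2 = 45549001 ≡ 1645 (mod 7457)
2671^16 ≡ 1645^2 = 2706025 ≡ 6591 (mod 7457)
2671^18 = 2671^16 * 2671^2 ≡ 6591 * 5349 (mod 7457).
6591 * 5349 = 35255259 ≡ 6020 (mod 7457).

6020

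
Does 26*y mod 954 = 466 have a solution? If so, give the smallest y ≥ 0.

128

gcd(26, 954) = 2, and 2 | 466, so solutions exist.
Divide through by 2: 13*y = 233 (mod 477).
13⁻¹ ≡ 367 (mod 477).
y ≡ 367*233 ≡ 128 (mod 477).
The smallest non-negative solution is y = 128.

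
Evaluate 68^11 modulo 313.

82

Compute successive squares:
68^1 ≡ 68 (mod 313)
68^2 ≡ 68^2 = 4624 ≡ 242 (mod 313)
68^4 ≡ 242^2 = 58564 ≡ 33 (mod 313)
68^8 ≡ 33^2 = 1089 ≡ 150 (mod 313)
68^11 = 68^8 × 68^2 × 68^1 ≡ 150 × 242 × 68 (mod 313).
Accumulate the product:
150 × 242 = 36300 ≡ 305
305 × 68 = 20740 ≡ 82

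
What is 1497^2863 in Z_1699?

By square-and-multiply:
2863 in binary is 101100101111, i.e. 2863 = 2048 + 512 + 256 + 32 + 8 + 4 + 2 + 1.
1497^1 ≡ 1497 (mod 1699)
1497^2 ≡ 1497^2 = 2241009 ≡ 28 (mod 1699)
1497^4 ≡ 28^2 = 784 (mod 1699)
1497^8 ≡ 784^2 = 614656 ≡ 1317 (mod 1699)
1497^16 ≡ 1317^2 = 1734489 ≡ 1509 (mod 1699)
1497^32 ≡ 1509^2 = 2277081 ≡ 421 (mod 1699)
1497^64 ≡ 421^2 = 177241 ≡ 545 (mod 1699)
1497^128 ≡ 545^2 = 297025 ≡ 1399 (mod 1699)
1497^256 ≡ 1399^2 = 1957201 ≡ 1652 (mod 1699)
1497^512 ≡ 1652^2 = 2729104 ≡ 510 (mod 1699)
1497^1024 ≡ 510^2 = 260100 ≡ 153 (mod 1699)
1497^2048 ≡ 153^2 = 23409 ≡ 1322 (mod 1699)
1497^2863 = 1497^2048 × 1497^512 × 1497^256 × 1497^32 × 1497^8 × 1497^4 × 1497^2 × 1497^1 ≡ 1322 × 510 × 1652 × 421 × 1317 × 784 × 28 × 1497 (mod 1699).
Accumulate the product:
1322 × 510 = 674220 ≡ 1416
1416 × 1652 = 2339232 ≡ 1408
1408 × 421 = 592768 ≡ 1516
1516 × 1317 = 1996572 ≡ 247
247 × 784 = 193648 ≡ 1661
1661 × 28 = 46508 ≡ 635
635 × 1497 = 950595 ≡ 854

854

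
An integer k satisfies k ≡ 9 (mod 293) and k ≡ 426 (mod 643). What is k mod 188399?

293⁻¹ mod 643: 293*564 ≡ 1 (mod 643), so 293⁻¹ ≡ 564.
k = 9 + 293*((426 − 9)*564 mod 643) = 9 + 293*493 = 144458.

144458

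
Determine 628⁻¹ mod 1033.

630

Run the extended Euclidean algorithm:
1033 = 1*628 + 405
628 = 1*405 + 223
405 = 1*223 + 182
223 = 1*182 + 41
182 = 4*41 + 18
41 = 2*18 + 5
18 = 3*5 + 3
5 = 1*3 + 2
3 = 1*2 + 1
2 = 2*1 + 0
gcd(628, 1033) = 1, so the inverse exists.
Bézout: 1 = 245*1033 − 403*628.
So 628⁻¹ ≡ −403 ≡ 630 (mod 1033).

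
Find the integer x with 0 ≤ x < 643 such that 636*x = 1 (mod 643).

551

By the extended Euclidean algorithm:
643 = 1·636 + 7
636 = 90·7 + 6
7 = 1·6 + 1
6 = 6·1 + 0
gcd(636, 643) = 1, so the inverse exists.
Bézout: 1 = 91·643 − 92·636.
So 636⁻¹ ≡ −92 ≡ 551 (mod 643).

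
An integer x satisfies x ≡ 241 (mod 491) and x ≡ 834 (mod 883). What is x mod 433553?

491⁻¹ mod 883: 491·223 ≡ 1 (mod 883), so 491⁻¹ ≡ 223.
x = 241 + 491·((834 − 241)·223 mod 883) = 241 + 491·672 = 330193.

330193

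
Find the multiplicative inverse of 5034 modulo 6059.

Apply the Euclidean algorithm and back-substitute:
6059 = 1×5034 + 1025
5034 = 4×1025 + 934
1025 = 1×934 + 91
934 = 10×91 + 24
91 = 3×24 + 19
24 = 1×19 + 5
19 = 3×5 + 4
5 = 1×4 + 1
4 = 4×1 + 0
gcd(5034, 6059) = 1, so the inverse exists.
Back-substitute for 1:
1 = 1×5 − 1×4
  = −1×19 + 4×5
  = 4×24 − 5×19
  = −5×91 + 19×24
  = 19×934 − 195×91
  = −195×1025 + 214×934
  = 214×5034 − 1051×1025
  = −1051×6059 + 1265×5034
So 5034⁻¹ ≡ 1265 (mod 6059).

1265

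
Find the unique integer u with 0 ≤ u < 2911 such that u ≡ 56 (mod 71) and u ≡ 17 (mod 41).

837

71⁻¹ mod 41: 71×26 ≡ 1 (mod 41), so 71⁻¹ ≡ 26.
u = 56 + 71×((17 − 56)×26 mod 41) = 56 + 71×11 = 837.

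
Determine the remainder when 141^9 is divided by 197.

94

By square-and-multiply:
9 in binary is 1001, i.e. 9 = 8 + 1.
141^1 ≡ 141 (mod 197)
141^2 ≡ 141^2 = 19881 ≡ 181 (mod 197)
141^4 ≡ 181^2 = 32761 ≡ 59 (mod 197)
141^8 ≡ 59^2 = 3481 ≡ 132 (mod 197)
141^9 = 141^8 × 141^1 ≡ 132 × 141 (mod 197).
132 × 141 = 18612 ≡ 94 (mod 197).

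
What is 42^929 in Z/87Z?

6

Using repeated squaring:
42^1 ≡ 42 (mod 87)
42^2 ≡ 42^2 = 1764 ≡ 24 (mod 87)
42^4 ≡ 24^2 = 576 ≡ 54 (mod 87)
42^8 ≡ 54^2 = 2916 ≡ 45 (mod 87)
42^16 ≡ 45^2 = 2025 ≡ 24 (mod 87)
42^32 ≡ 24^2 = 576 ≡ 54 (mod 87)
42^64 ≡ 54^2 = 2916 ≡ 45 (mod 87)
42^128 ≡ 45^2 = 2025 ≡ 24 (mod 87)
42^256 ≡ 24^2 = 576 ≡ 54 (mod 87)
42^512 ≡ 54^2 = 2916 ≡ 45 (mod 87)
42^929 = 42^512 * 42^256 * 42^128 * 42^32 * 42^1 ≡ 45 * 54 * 24 * 54 * 42 (mod 87).
Accumulate the product:
45 * 54 = 2430 ≡ 81
81 * 24 = 1944 ≡ 30
30 * 54 = 1620 ≡ 54
54 * 42 = 2268 ≡ 6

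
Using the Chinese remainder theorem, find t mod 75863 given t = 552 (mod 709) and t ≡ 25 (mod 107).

45928

709⁻¹ mod 107: 709*8 ≡ 1 (mod 107), so 709⁻¹ ≡ 8.
t = 552 + 709*((25 − 552)*8 mod 107) = 552 + 709*64 = 45928.
Check: 45928 mod 709 = 552, 45928 mod 107 = 25. ✓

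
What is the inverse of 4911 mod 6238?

Run the extended Euclidean algorithm:
6238 = 1·4911 + 1327
4911 = 3·1327 + 930
1327 = 1·930 + 397
930 = 2·397 + 136
397 = 2·136 + 125
136 = 1·125 + 11
125 = 11·11 + 4
11 = 2·4 + 3
4 = 1·3 + 1
3 = 3·1 + 0
gcd(4911, 6238) = 1, so the inverse exists.
Back-substitute for 1:
1 = 1·4 − 1·3
  = −1·11 + 3·4
  = 3·125 − 34·11
  = −34·136 + 37·125
  = 37·397 − 108·136
  = −108·930 + 253·397
  = 253·1327 − 361·930
  = −361·4911 + 1336·1327
  = 1336·6238 − 1697·4911
So 4911⁻¹ ≡ −1697 ≡ 4541 (mod 6238).

4541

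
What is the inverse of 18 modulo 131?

51

By the extended Euclidean algorithm:
131 = 7·18 + 5
18 = 3·5 + 3
5 = 1·3 + 2
3 = 1·2 + 1
2 = 2·1 + 0
gcd(18, 131) = 1, so the inverse exists.
Back-substitute for 1:
1 = 1·3 − 1·2
  = −1·5 + 2·3
  = 2·18 − 7·5
  = −7·131 + 51·18
So 18⁻¹ ≡ 51 (mod 131).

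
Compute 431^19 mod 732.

Compute successive squares:
19 in binary is 10011, i.e. 19 = 16 + 2 + 1.
431^1 ≡ 431 (mod 732)
431^2 ≡ 431^2 = 185761 ≡ 565 (mod 732)
431^4 ≡ 565^2 = 319225 ≡ 73 (mod 732)
431^8 ≡ 73^2 = 5329 ≡ 205 (mod 732)
431^16 ≡ 205^2 = 42025 ≡ 301 (mod 732)
431^19 = 431^16 * 431^2 * 431^1 ≡ 301 * 565 * 431 (mod 732).
Accumulate the product:
301 * 565 = 170065 ≡ 241
241 * 431 = 103871 ≡ 659

659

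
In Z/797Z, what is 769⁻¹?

By the extended Euclidean algorithm:
797 = 1*769 + 28
769 = 27*28 + 13
28 = 2*13 + 2
13 = 6*2 + 1
2 = 2*1 + 0
gcd(769, 797) = 1, so the inverse exists.
Back-substitute for 1:
1 = 1*13 − 6*2
  = −6*28 + 13*13
  = 13*769 − 357*28
  = −357*797 + 370*769
So 769⁻¹ ≡ 370 (mod 797).

370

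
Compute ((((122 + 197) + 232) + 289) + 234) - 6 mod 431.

206

122 + 197 = 319
319 + 232 = 551 ≡ 120 (mod 431)
120 + 289 = 409
409 + 234 = 643 ≡ 212 (mod 431)
212 - 6 = 206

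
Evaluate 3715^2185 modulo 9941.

Using repeated squaring:
2185 in binary is 100010001001, i.e. 2185 = 2048 + 128 + 8 + 1.
3715^1 ≡ 3715 (mod 9941)
3715^2 ≡ 3715^2 = 13801225 ≡ 3117 (mod 9941)
3715^4 ≡ 3117^2 = 9715689 ≡ 3332 (mod 9941)
3715^8 ≡ 3332^2 = 11102224 ≡ 8068 (mod 9941)
3715^16 ≡ 8068^2 = 65092624 ≡ 8897 (mod 9941)
3715^32 ≡ 8897^2 = 79156609 ≡ 6367 (mod 9941)
3715^64 ≡ 6367^2 = 40538689 ≡ 9232 (mod 9941)
3715^128 ≡ 9232^2 = 85229824 ≡ 5631 (mod 9941)
3715^256 ≡ 5631^2 = 31708161 ≡ 6312 (mod 9941)
3715^512 ≡ 6312^2 = 39841344 ≡ 7757 (mod 9941)
3715^1024 ≡ 7757^2 = 60171049 ≡ 8117 (mod 9941)
3715^2048 ≡ 8117^2 = 65885689 ≡ 6682 (mod 9941)
3715^2185 = 3715^2048 · 3715^128 · 3715^8 · 3715^1 ≡ 6682 · 5631 · 8068 · 3715 (mod 9941).
Accumulate the product:
6682 · 5631 = 37626342 ≡ 9598
9598 · 8068 = 77436664 ≡ 6215
6215 · 3715 = 23088725 ≡ 5723

5723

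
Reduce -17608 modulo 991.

230

-17608 = -18·991 + 230, so -17608 ≡ 230 (mod 991).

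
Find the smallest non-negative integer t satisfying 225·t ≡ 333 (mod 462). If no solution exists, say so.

gcd(225, 462) = 3, and 3 | 333, so solutions exist.
Divide through by 3: 75·t ≡ 111 (mod 154).
75⁻¹ ≡ 115 (mod 154).
t ≡ 115·111 ≡ 137 (mod 154).
The smallest non-negative solution is t = 137.

137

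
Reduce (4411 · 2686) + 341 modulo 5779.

4411 · 2686 = 11847946 ≡ 996 (mod 5779)
996 + 341 = 1337

1337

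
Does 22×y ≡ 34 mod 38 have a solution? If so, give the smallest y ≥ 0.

gcd(22, 38) = 2, and 2 | 34, so solutions exist.
Divide through by 2: 11×y mod 19 = 17.
11⁻¹ ≡ 7 (mod 19).
y ≡ 7×17 ≡ 5 (mod 19).
The smallest non-negative solution is y = 5.

5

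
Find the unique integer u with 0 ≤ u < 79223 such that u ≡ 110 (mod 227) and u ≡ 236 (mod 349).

227⁻¹ mod 349: 227·123 ≡ 1 (mod 349), so 227⁻¹ ≡ 123.
u = 110 + 227·((236 − 110)·123 mod 349) = 110 + 227·142 = 32344.

32344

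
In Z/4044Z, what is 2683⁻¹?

3007

4044 = 1*2683 + 1361
2683 = 1*1361 + 1322
1361 = 1*1322 + 39
1322 = 33*39 + 35
39 = 1*35 + 4
35 = 8*4 + 3
4 = 1*3 + 1
3 = 3*1 + 0
gcd(2683, 4044) = 1, so the inverse exists.
Back-substitute for 1:
1 = 1*4 − 1*3
  = −1*35 + 9*4
  = 9*39 − 10*35
  = −10*1322 + 339*39
  = 339*1361 − 349*1322
  = −349*2683 + 688*1361
  = 688*4044 − 1037*2683
So 2683⁻¹ ≡ −1037 ≡ 3007 (mod 4044).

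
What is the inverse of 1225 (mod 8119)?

Run the extended Euclidean algorithm:
8119 = 6×1225 + 769
1225 = 1×769 + 456
769 = 1×456 + 313
456 = 1×313 + 143
313 = 2×143 + 27
143 = 5×27 + 8
27 = 3×8 + 3
8 = 2×3 + 2
3 = 1×2 + 1
2 = 2×1 + 0
gcd(1225, 8119) = 1, so the inverse exists.
Bézout: 1 = 454×8119 − 3009×1225.
So 1225⁻¹ ≡ −3009 ≡ 5110 (mod 8119).

5110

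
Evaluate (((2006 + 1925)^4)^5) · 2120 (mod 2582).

1260

2006 + 1925 = 3931 ≡ 1349 (mod 2582)
(1349)^4 ≡ 881 (mod 2582)
(881)^5 ≡ 1523 (mod 2582)
1523 · 2120 = 3228760 ≡ 1260 (mod 2582)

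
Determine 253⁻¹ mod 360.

37

By the extended Euclidean algorithm:
360 = 1*253 + 107
253 = 2*107 + 39
107 = 2*39 + 29
39 = 1*29 + 10
29 = 2*10 + 9
10 = 1*9 + 1
9 = 9*1 + 0
gcd(253, 360) = 1, so the inverse exists.
Bézout: 1 = −26*360 + 37*253.
So 253⁻¹ ≡ 37 (mod 360).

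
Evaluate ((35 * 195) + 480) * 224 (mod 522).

35 * 195 = 6825 ≡ 39 (mod 522)
39 + 480 = 519
519 * 224 = 116256 ≡ 372 (mod 522)

372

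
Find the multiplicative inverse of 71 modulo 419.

419 = 5×71 + 64
71 = 1×64 + 7
64 = 9×7 + 1
7 = 7×1 + 0
gcd(71, 419) = 1, so the inverse exists.
Back-substitute for 1:
1 = 1×64 − 9×7
  = −9×71 + 10×64
  = 10×419 − 59×71
So 71⁻¹ ≡ −59 ≡ 360 (mod 419).

360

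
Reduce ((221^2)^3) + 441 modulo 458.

(221)^2 ≡ 293 (mod 458)
(293)^3 ≡ 397 (mod 458)
397 + 441 = 838 ≡ 380 (mod 458)

380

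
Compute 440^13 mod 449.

By square-and-multiply:
440^1 ≡ 440 (mod 449)
440^2 ≡ 440^2 = 193600 ≡ 81 (mod 449)
440^4 ≡ 81^2 = 6561 ≡ 275 (mod 449)
440^8 ≡ 275^2 = 75625 ≡ 193 (mod 449)
440^13 = 440^8 · 440^4 · 440^1 ≡ 193 · 275 · 440 (mod 449).
Accumulate the product:
193 · 275 = 53075 ≡ 93
93 · 440 = 40920 ≡ 61

61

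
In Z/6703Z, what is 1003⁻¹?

Apply the Euclidean algorithm and back-substitute:
6703 = 6·1003 + 685
1003 = 1·685 + 318
685 = 2·318 + 49
318 = 6·49 + 24
49 = 2·24 + 1
24 = 24·1 + 0
gcd(1003, 6703) = 1, so the inverse exists.
Back-substitute for 1:
1 = 1·49 − 2·24
  = −2·318 + 13·49
  = 13·685 − 28·318
  = −28·1003 + 41·685
  = 41·6703 − 274·1003
So 1003⁻¹ ≡ −274 ≡ 6429 (mod 6703).

6429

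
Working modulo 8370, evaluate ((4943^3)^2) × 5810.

6800

(4943)^3 ≡ 7487 (mod 8370)
(7487)^2 ≡ 1279 (mod 8370)
1279 × 5810 = 7430990 ≡ 6800 (mod 8370)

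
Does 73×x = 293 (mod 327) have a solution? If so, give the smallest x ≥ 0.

116

gcd(73, 327) = 1, so a unique solution mod 327 exists.
73⁻¹ ≡ 112 (mod 327).
x ≡ 112×293 ≡ 116 (mod 327).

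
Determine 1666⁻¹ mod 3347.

3347 = 2·1666 + 15
1666 = 111·15 + 1
15 = 15·1 + 0
gcd(1666, 3347) = 1, so the inverse exists.
Back-substitute for 1:
1 = 1·1666 − 111·15
  = −111·3347 + 223·1666
So 1666⁻¹ ≡ 223 (mod 3347).

223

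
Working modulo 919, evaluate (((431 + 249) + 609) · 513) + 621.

431 + 249 = 680
680 + 609 = 1289 ≡ 370 (mod 919)
370 · 513 = 189810 ≡ 496 (mod 919)
496 + 621 = 1117 ≡ 198 (mod 919)

198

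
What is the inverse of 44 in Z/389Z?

168

Run the extended Euclidean algorithm:
389 = 8·44 + 37
44 = 1·37 + 7
37 = 5·7 + 2
7 = 3·2 + 1
2 = 2·1 + 0
gcd(44, 389) = 1, so the inverse exists.
Bézout: 1 = −19·389 + 168·44.
So 44⁻¹ ≡ 168 (mod 389).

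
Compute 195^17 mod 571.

Using repeated squaring:
17 in binary is 10001, i.e. 17 = 16 + 1.
195^1 ≡ 195 (mod 571)
195^2 ≡ 195^2 = 38025 ≡ 339 (mod 571)
195^4 ≡ 339^2 = 114921 ≡ 150 (mod 571)
195^8 ≡ 150^2 = 22500 ≡ 231 (mod 571)
195^16 ≡ 231^2 = 53361 ≡ 258 (mod 571)
195^17 = 195^16 * 195^1 ≡ 258 * 195 (mod 571).
258 * 195 = 50310 ≡ 62 (mod 571).

62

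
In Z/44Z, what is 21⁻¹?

44 = 2*21 + 2
21 = 10*2 + 1
2 = 2*1 + 0
gcd(21, 44) = 1, so the inverse exists.
Back-substitute for 1:
1 = 1*21 − 10*2
  = −10*44 + 21*21
So 21⁻¹ ≡ 21 (mod 44).

21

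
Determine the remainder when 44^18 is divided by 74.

38

Compute successive squares:
44^1 ≡ 44 (mod 74)
44^2 ≡ 44^2 = 1936 ≡ 12 (mod 74)
44^4 ≡ 12^2 = 144 ≡ 70 (mod 74)
44^8 ≡ 70^2 = 4900 ≡ 16 (mod 74)
44^16 ≡ 16^2 = 256 ≡ 34 (mod 74)
44^18 = 44^16 × 44^2 ≡ 34 × 12 (mod 74).
34 × 12 = 408 ≡ 38 (mod 74).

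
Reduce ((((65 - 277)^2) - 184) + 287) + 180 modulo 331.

211

65 - 277 = -212 ≡ 119 (mod 331)
(119)^2 ≡ 259 (mod 331)
259 - 184 = 75
75 + 287 = 362 ≡ 31 (mod 331)
31 + 180 = 211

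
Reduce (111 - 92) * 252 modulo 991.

111 - 92 = 19
19 * 252 = 4788 ≡ 824 (mod 991)

824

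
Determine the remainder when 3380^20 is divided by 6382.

4116

By square-and-multiply:
20 in binary is 10100, i.e. 20 = 16 + 4.
3380^1 ≡ 3380 (mod 6382)
3380^2 ≡ 3380^2 = 11424400 ≡ 620 (mod 6382)
3380^4 ≡ 620^2 = 384400 ≡ 1480 (mod 6382)
3380^8 ≡ 1480^2 = 2190400 ≡ 1374 (mod 6382)
3380^16 ≡ 1374^2 = 1887876 ≡ 5186 (mod 6382)
3380^20 = 3380^16 · 3380^4 ≡ 5186 · 1480 (mod 6382).
5186 · 1480 = 7675280 ≡ 4116 (mod 6382).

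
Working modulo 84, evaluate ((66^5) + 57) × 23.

75

(66)^5 ≡ 12 (mod 84)
12 + 57 = 69
69 × 23 = 1587 ≡ 75 (mod 84)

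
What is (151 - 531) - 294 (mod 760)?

86

151 - 531 = -380 ≡ 380 (mod 760)
380 - 294 = 86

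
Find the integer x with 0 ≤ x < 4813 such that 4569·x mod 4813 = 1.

4813 = 1*4569 + 244
4569 = 18*244 + 177
244 = 1*177 + 67
177 = 2*67 + 43
67 = 1*43 + 24
43 = 1*24 + 19
24 = 1*19 + 5
19 = 3*5 + 4
5 = 1*4 + 1
4 = 4*1 + 0
gcd(4569, 4813) = 1, so the inverse exists.
Back-substitute for 1:
1 = 1*5 − 1*4
  = −1*19 + 4*5
  = 4*24 − 5*19
  = −5*43 + 9*24
  = 9*67 − 14*43
  = −14*177 + 37*67
  = 37*244 − 51*177
  = −51*4569 + 955*244
  = 955*4813 − 1006*4569
So 4569⁻¹ ≡ −1006 ≡ 3807 (mod 4813).

3807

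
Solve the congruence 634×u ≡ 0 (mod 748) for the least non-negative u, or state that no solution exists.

0

gcd(634, 748) = 2, and 2 | 0, so solutions exist.
Divide through by 2: 317×u ≡ 0 mod 374.
317⁻¹ ≡ 269 (mod 374).
u ≡ 269×0 ≡ 0 (mod 374).
The smallest non-negative solution is u = 0.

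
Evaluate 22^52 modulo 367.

215

22^1 ≡ 22 (mod 367)
22^2 ≡ 22^2 = 484 ≡ 117 (mod 367)
22^4 ≡ 117^2 = 13689 ≡ 110 (mod 367)
22^8 ≡ 110^2 = 12100 ≡ 356 (mod 367)
22^16 ≡ 356^2 = 126736 ≡ 121 (mod 367)
22^32 ≡ 121^2 = 14641 ≡ 328 (mod 367)
22^52 = 22^32 · 22^16 · 22^4 ≡ 328 · 121 · 110 (mod 367).
Accumulate the product:
328 · 121 = 39688 ≡ 52
52 · 110 = 5720 ≡ 215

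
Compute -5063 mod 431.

-5063 = -12*431 + 109, so -5063 ≡ 109 (mod 431).

109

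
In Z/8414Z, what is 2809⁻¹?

By the extended Euclidean algorithm:
8414 = 2*2809 + 2796
2809 = 1*2796 + 13
2796 = 215*13 + 1
13 = 13*1 + 0
gcd(2809, 8414) = 1, so the inverse exists.
Bézout: 1 = 216*8414 − 647*2809.
So 2809⁻¹ ≡ −647 ≡ 7767 (mod 8414).

7767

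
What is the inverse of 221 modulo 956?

385

956 = 4·221 + 72
221 = 3·72 + 5
72 = 14·5 + 2
5 = 2·2 + 1
2 = 2·1 + 0
gcd(221, 956) = 1, so the inverse exists.
Bézout: 1 = −89·956 + 385·221.
So 221⁻¹ ≡ 385 (mod 956).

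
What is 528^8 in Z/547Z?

528^1 ≡ 528 (mod 547)
528^2 ≡ 528^2 = 278784 ≡ 361 (mod 547)
528^4 ≡ 361^2 = 130321 ≡ 135 (mod 547)
528^8 ≡ 135^2 = 18225 ≡ 174 (mod 547)
So 528^8 ≡ 174 (mod 547).

174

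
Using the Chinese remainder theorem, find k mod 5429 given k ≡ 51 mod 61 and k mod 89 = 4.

2674

61⁻¹ mod 89: 61*54 ≡ 1 (mod 89), so 61⁻¹ ≡ 54.
k = 51 + 61*((4 − 51)*54 mod 89) = 51 + 61*43 = 2674.
Check: 2674 mod 61 = 51, 2674 mod 89 = 4. ✓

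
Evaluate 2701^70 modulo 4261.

Using repeated squaring:
2701^1 ≡ 2701 (mod 4261)
2701^2 ≡ 2701^2 = 7295401 ≡ 569 (mod 4261)
2701^4 ≡ 569^2 = 323761 ≡ 4186 (mod 4261)
2701^8 ≡ 4186^2 = 17522596 ≡ 1364 (mod 4261)
2701^16 ≡ 1364^2 = 1860496 ≡ 2700 (mod 4261)
2701^32 ≡ 2700^2 = 7290000 ≡ 3690 (mod 4261)
2701^64 ≡ 3690^2 = 13616100 ≡ 2205 (mod 4261)
2701^70 = 2701^64 × 2701^4 × 2701^2 ≡ 2205 × 4186 × 569 (mod 4261).
Accumulate the product:
2205 × 4186 = 9230130 ≡ 804
804 × 569 = 457476 ≡ 1549

1549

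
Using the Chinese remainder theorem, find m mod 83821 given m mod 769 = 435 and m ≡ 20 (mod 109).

45037

769⁻¹ mod 109: 769×91 ≡ 1 (mod 109), so 769⁻¹ ≡ 91.
m = 435 + 769×((20 − 435)×91 mod 109) = 435 + 769×58 = 45037.
Check: 45037 mod 769 = 435, 45037 mod 109 = 20. ✓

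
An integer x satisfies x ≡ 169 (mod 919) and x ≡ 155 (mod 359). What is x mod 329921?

919⁻¹ mod 359: 919×334 ≡ 1 (mod 359), so 919⁻¹ ≡ 334.
x = 169 + 919×((155 − 169)×334 mod 359) = 169 + 919×350 = 321819.
Check: 321819 mod 919 = 169, 321819 mod 359 = 155. ✓

321819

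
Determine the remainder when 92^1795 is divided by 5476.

1892

Compute successive squares:
1795 in binary is 11100000011, i.e. 1795 = 1024 + 512 + 256 + 2 + 1.
92^1 ≡ 92 (mod 5476)
92^2 ≡ 92^2 = 8464 ≡ 2988 (mod 5476)
92^4 ≡ 2988^2 = 8928144 ≡ 2264 (mod 5476)
92^8 ≡ 2264^2 = 5125696 ≡ 160 (mod 5476)
92^16 ≡ 160^2 = 25600 ≡ 3696 (mod 5476)
92^32 ≡ 3696^2 = 13660416 ≡ 3272 (mod 5476)
92^64 ≡ 3272^2 = 10705984 ≡ 404 (mod 5476)
92^128 ≡ 404^2 = 163216 ≡ 4412 (mod 5476)
92^256 ≡ 4412^2 = 19465744 ≡ 4040 (mod 5476)
92^512 ≡ 4040^2 = 16321600 ≡ 3120 (mod 5476)
92^1024 ≡ 3120^2 = 9734400 ≡ 3548 (mod 5476)
92^1795 = 92^1024 · 92^512 · 92^256 · 92^2 · 92^1 ≡ 3548 · 3120 · 4040 · 2988 · 92 (mod 5476).
Accumulate the product:
3548 · 3120 = 11069760 ≡ 2764
2764 · 4040 = 11166560 ≡ 996
996 · 2988 = 2976048 ≡ 2580
2580 · 92 = 237360 ≡ 1892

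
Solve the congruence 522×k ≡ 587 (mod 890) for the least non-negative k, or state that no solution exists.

gcd(522, 890) = 2, and 2 does not divide 587.
So the congruence has no solution.

no solution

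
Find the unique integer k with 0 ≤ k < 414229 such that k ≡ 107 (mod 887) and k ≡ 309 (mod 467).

93242

887⁻¹ mod 467: 887*308 ≡ 1 (mod 467), so 887⁻¹ ≡ 308.
k = 107 + 887*((309 − 107)*308 mod 467) = 107 + 887*105 = 93242.
Check: 93242 mod 887 = 107, 93242 mod 467 = 309. ✓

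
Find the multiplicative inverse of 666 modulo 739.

739 = 1×666 + 73
666 = 9×73 + 9
73 = 8×9 + 1
9 = 9×1 + 0
gcd(666, 739) = 1, so the inverse exists.
Bézout: 1 = 73×739 − 81×666.
So 666⁻¹ ≡ −81 ≡ 658 (mod 739).

658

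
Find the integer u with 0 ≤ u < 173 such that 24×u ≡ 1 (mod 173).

137

Run the extended Euclidean algorithm:
173 = 7·24 + 5
24 = 4·5 + 4
5 = 1·4 + 1
4 = 4·1 + 0
gcd(24, 173) = 1, so the inverse exists.
Bézout: 1 = 5·173 − 36·24.
So 24⁻¹ ≡ −36 ≡ 137 (mod 173).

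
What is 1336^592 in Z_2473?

By square-and-multiply:
592 in binary is 1001010000, i.e. 592 = 512 + 64 + 16.
1336^1 ≡ 1336 (mod 2473)
1336^2 ≡ 1336^2 = 1784896 ≡ 1863 (mod 2473)
1336^4 ≡ 1863^2 = 3470769 ≡ 1150 (mod 2473)
1336^8 ≡ 1150^2 = 1322500 ≡ 1918 (mod 2473)
1336^16 ≡ 1918^2 = 3678724 ≡ 1373 (mod 2473)
1336^32 ≡ 1373^2 = 1885129 ≡ 703 (mod 2473)
1336^64 ≡ 703^2 = 494209 ≡ 2082 (mod 2473)
1336^128 ≡ 2082^2 = 4334724 ≡ 2028 (mod 2473)
1336^256 ≡ 2028^2 = 4112784 ≡ 185 (mod 2473)
1336^512 ≡ 185^2 = 34225 ≡ 2076 (mod 2473)
1336^592 = 1336^512 * 1336^64 * 1336^16 ≡ 2076 * 2082 * 1373 (mod 2473).
Accumulate the product:
2076 * 2082 = 4322232 ≡ 1901
1901 * 1373 = 2610073 ≡ 1058

1058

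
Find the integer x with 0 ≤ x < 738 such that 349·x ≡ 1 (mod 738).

738 = 2×349 + 40
349 = 8×40 + 29
40 = 1×29 + 11
29 = 2×11 + 7
11 = 1×7 + 4
7 = 1×4 + 3
4 = 1×3 + 1
3 = 3×1 + 0
gcd(349, 738) = 1, so the inverse exists.
Back-substitute for 1:
1 = 1×4 − 1×3
  = −1×7 + 2×4
  = 2×11 − 3×7
  = −3×29 + 8×11
  = 8×40 − 11×29
  = −11×349 + 96×40
  = 96×738 − 203×349
So 349⁻¹ ≡ −203 ≡ 535 (mod 738).

535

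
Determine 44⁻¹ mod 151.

127

Run the extended Euclidean algorithm:
151 = 3·44 + 19
44 = 2·19 + 6
19 = 3·6 + 1
6 = 6·1 + 0
gcd(44, 151) = 1, so the inverse exists.
Back-substitute for 1:
1 = 1·19 − 3·6
  = −3·44 + 7·19
  = 7·151 − 24·44
So 44⁻¹ ≡ −24 ≡ 127 (mod 151).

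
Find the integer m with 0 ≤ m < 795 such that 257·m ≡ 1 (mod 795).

563

Apply the Euclidean algorithm and back-substitute:
795 = 3·257 + 24
257 = 10·24 + 17
24 = 1·17 + 7
17 = 2·7 + 3
7 = 2·3 + 1
3 = 3·1 + 0
gcd(257, 795) = 1, so the inverse exists.
Back-substitute for 1:
1 = 1·7 − 2·3
  = −2·17 + 5·7
  = 5·24 − 7·17
  = −7·257 + 75·24
  = 75·795 − 232·257
So 257⁻¹ ≡ −232 ≡ 563 (mod 795).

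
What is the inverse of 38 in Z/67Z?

Run the extended Euclidean algorithm:
67 = 1×38 + 29
38 = 1×29 + 9
29 = 3×9 + 2
9 = 4×2 + 1
2 = 2×1 + 0
gcd(38, 67) = 1, so the inverse exists.
Bézout: 1 = −17×67 + 30×38.
So 38⁻¹ ≡ 30 (mod 67).

30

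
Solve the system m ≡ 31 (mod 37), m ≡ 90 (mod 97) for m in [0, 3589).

2806

37⁻¹ mod 97: 37×21 ≡ 1 (mod 97), so 37⁻¹ ≡ 21.
m = 31 + 37×((90 − 31)×21 mod 97) = 31 + 37×75 = 2806.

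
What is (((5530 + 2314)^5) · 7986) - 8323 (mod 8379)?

6578

5530 + 2314 = 7844
(7844)^5 ≡ 6806 (mod 8379)
6806 · 7986 = 54352716 ≡ 6522 (mod 8379)
6522 - 8323 = -1801 ≡ 6578 (mod 8379)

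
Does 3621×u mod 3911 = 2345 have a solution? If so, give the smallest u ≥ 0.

gcd(3621, 3911) = 1, so a unique solution mod 3911 exists.
3621⁻¹ ≡ 2441 (mod 3911).
u ≡ 2441×2345 ≡ 2352 (mod 3911).

2352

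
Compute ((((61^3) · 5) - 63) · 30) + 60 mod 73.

(61)^3 ≡ 24 (mod 73)
24 · 5 = 120 ≡ 47 (mod 73)
47 - 63 = -16 ≡ 57 (mod 73)
57 · 30 = 1710 ≡ 31 (mod 73)
31 + 60 = 91 ≡ 18 (mod 73)

18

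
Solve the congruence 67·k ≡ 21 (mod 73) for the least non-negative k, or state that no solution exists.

gcd(67, 73) = 1, so a unique solution mod 73 exists.
67⁻¹ ≡ 12 (mod 73).
k ≡ 12·21 ≡ 33 (mod 73).

33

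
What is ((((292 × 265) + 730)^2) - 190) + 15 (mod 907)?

605

292 × 265 = 77380 ≡ 285 (mod 907)
285 + 730 = 1015 ≡ 108 (mod 907)
(108)^2 ≡ 780 (mod 907)
780 - 190 = 590
590 + 15 = 605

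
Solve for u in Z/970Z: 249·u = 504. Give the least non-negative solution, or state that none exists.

gcd(249, 970) = 1, so a unique solution mod 970 exists.
249⁻¹ ≡ 709 (mod 970).
u ≡ 709·504 ≡ 376 (mod 970).

376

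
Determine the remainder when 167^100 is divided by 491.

456

100 in binary is 1100100, i.e. 100 = 64 + 32 + 4.
167^1 ≡ 167 (mod 491)
167^2 ≡ 167^2 = 27889 ≡ 393 (mod 491)
167^4 ≡ 393^2 = 154449 ≡ 275 (mod 491)
167^8 ≡ 275^2 = 75625 ≡ 11 (mod 491)
167^16 ≡ 11^2 = 121 (mod 491)
167^32 ≡ 121^2 = 14641 ≡ 402 (mod 491)
167^64 ≡ 402^2 = 161604 ≡ 65 (mod 491)
167^100 = 167^64 · 167^32 · 167^4 ≡ 65 · 402 · 275 (mod 491).
Accumulate the product:
65 · 402 = 26130 ≡ 107
107 · 275 = 29425 ≡ 456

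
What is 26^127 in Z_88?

Using repeated squaring:
127 in binary is 1111111, i.e. 127 = 64 + 32 + 16 + 8 + 4 + 2 + 1.
26^1 ≡ 26 (mod 88)
26^2 ≡ 26^2 = 676 ≡ 60 (mod 88)
26^4 ≡ 60^2 = 3600 ≡ 80 (mod 88)
26^8 ≡ 80^2 = 6400 ≡ 64 (mod 88)
26^16 ≡ 64^2 = 4096 ≡ 48 (mod 88)
26^32 ≡ 48^2 = 2304 ≡ 16 (mod 88)
26^64 ≡ 16^2 = 256 ≡ 80 (mod 88)
26^127 = 26^64 * 26^32 * 26^16 * 26^8 * 26^4 * 26^2 * 26^1 ≡ 80 * 16 * 48 * 64 * 80 * 60 * 26 (mod 88).
Accumulate the product:
80 * 16 = 1280 ≡ 48
48 * 48 = 2304 ≡ 16
16 * 64 = 1024 ≡ 56
56 * 80 = 4480 ≡ 80
80 * 60 = 4800 ≡ 48
48 * 26 = 1248 ≡ 16

16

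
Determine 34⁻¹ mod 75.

Apply the Euclidean algorithm and back-substitute:
75 = 2·34 + 7
34 = 4·7 + 6
7 = 1·6 + 1
6 = 6·1 + 0
gcd(34, 75) = 1, so the inverse exists.
Bézout: 1 = 5·75 − 11·34.
So 34⁻¹ ≡ −11 ≡ 64 (mod 75).

64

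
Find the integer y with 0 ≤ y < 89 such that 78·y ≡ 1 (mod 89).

8

By the extended Euclidean algorithm:
89 = 1×78 + 11
78 = 7×11 + 1
11 = 11×1 + 0
gcd(78, 89) = 1, so the inverse exists.
Back-substitute for 1:
1 = 1×78 − 7×11
  = −7×89 + 8×78
So 78⁻¹ ≡ 8 (mod 89).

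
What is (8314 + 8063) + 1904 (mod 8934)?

413

8314 + 8063 = 16377 ≡ 7443 (mod 8934)
7443 + 1904 = 9347 ≡ 413 (mod 8934)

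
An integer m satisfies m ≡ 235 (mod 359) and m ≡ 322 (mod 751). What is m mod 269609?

22852

359⁻¹ mod 751: 359×182 ≡ 1 (mod 751), so 359⁻¹ ≡ 182.
m = 235 + 359×((322 − 235)×182 mod 751) = 235 + 359×63 = 22852.
Check: 22852 mod 359 = 235, 22852 mod 751 = 322. ✓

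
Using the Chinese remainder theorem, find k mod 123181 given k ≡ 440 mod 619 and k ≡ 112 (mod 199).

103194

619⁻¹ mod 199: 619×190 ≡ 1 (mod 199), so 619⁻¹ ≡ 190.
k = 440 + 619×((112 − 440)×190 mod 199) = 440 + 619×166 = 103194.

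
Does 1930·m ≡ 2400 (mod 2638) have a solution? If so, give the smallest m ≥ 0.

gcd(1930, 2638) = 2, and 2 | 2400, so solutions exist.
Divide through by 2: 965·m mod 1319 = 1200.
965⁻¹ ≡ 1047 (mod 1319).
m ≡ 1047·1200 ≡ 712 (mod 1319).
The smallest non-negative solution is m = 712.

712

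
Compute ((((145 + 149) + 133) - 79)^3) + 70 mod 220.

145 + 149 = 294 ≡ 74 (mod 220)
74 + 133 = 207
207 - 79 = 128
(128)^3 ≡ 112 (mod 220)
112 + 70 = 182

182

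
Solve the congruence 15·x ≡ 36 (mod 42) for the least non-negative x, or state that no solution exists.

8

gcd(15, 42) = 3, and 3 | 36, so solutions exist.
Divide through by 3: 5·x ≡ 12 (mod 14).
5⁻¹ ≡ 3 (mod 14).
x ≡ 3·12 ≡ 8 (mod 14).
The smallest non-negative solution is x = 8.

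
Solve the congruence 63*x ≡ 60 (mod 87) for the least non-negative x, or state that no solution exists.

gcd(63, 87) = 3, and 3 | 60, so solutions exist.
Divide through by 3: 21*x ≡ 20 (mod 29).
21⁻¹ ≡ 18 (mod 29).
x ≡ 18*20 ≡ 12 (mod 29).
The smallest non-negative solution is x = 12.

12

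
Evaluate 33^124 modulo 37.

Compute successive squares:
124 in binary is 1111100, i.e. 124 = 64 + 32 + 16 + 8 + 4.
33^1 ≡ 33 (mod 37)
33^2 ≡ 33^2 = 1089 ≡ 16 (mod 37)
33^4 ≡ 16^2 = 256 ≡ 34 (mod 37)
33^8 ≡ 34^2 = 1156 ≡ 9 (mod 37)
33^16 ≡ 9^2 = 81 ≡ 7 (mod 37)
33^32 ≡ 7^2 = 49 ≡ 12 (mod 37)
33^64 ≡ 12^2 = 144 ≡ 33 (mod 37)
33^124 = 33^64 × 33^32 × 33^16 × 33^8 × 33^4 ≡ 33 × 12 × 7 × 9 × 34 (mod 37).
Accumulate the product:
33 × 12 = 396 ≡ 26
26 × 7 = 182 ≡ 34
34 × 9 = 306 ≡ 10
10 × 34 = 340 ≡ 7

7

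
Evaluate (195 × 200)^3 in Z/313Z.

308

195 × 200 = 39000 ≡ 188 (mod 313)
(188)^3 ≡ 308 (mod 313)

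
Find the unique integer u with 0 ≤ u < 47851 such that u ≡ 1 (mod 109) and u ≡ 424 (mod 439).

34227

109⁻¹ mod 439: 109×145 ≡ 1 (mod 439), so 109⁻¹ ≡ 145.
u = 1 + 109×((424 − 1)×145 mod 439) = 1 + 109×314 = 34227.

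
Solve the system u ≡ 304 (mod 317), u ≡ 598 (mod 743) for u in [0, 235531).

76384

317⁻¹ mod 743: 317·668 ≡ 1 (mod 743), so 317⁻¹ ≡ 668.
u = 304 + 317·((598 − 304)·668 mod 743) = 304 + 317·240 = 76384.
Check: 76384 mod 317 = 304, 76384 mod 743 = 598. ✓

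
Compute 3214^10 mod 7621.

5054

Compute successive squares:
3214^1 ≡ 3214 (mod 7621)
3214^2 ≡ 3214^2 = 10329796 ≡ 3341 (mod 7621)
3214^4 ≡ 3341^2 = 11162281 ≡ 5137 (mod 7621)
3214^8 ≡ 5137^2 = 26388769 ≡ 4867 (mod 7621)
3214^10 = 3214^8 · 3214^2 ≡ 4867 · 3341 (mod 7621).
4867 · 3341 = 16260647 ≡ 5054 (mod 7621).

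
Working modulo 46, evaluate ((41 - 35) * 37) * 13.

41 - 35 = 6
6 * 37 = 222 ≡ 38 (mod 46)
38 * 13 = 494 ≡ 34 (mod 46)

34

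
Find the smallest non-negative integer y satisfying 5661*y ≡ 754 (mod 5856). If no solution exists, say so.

gcd(5661, 5856) = 3, and 3 does not divide 754.
So the congruence has no solution.

no solution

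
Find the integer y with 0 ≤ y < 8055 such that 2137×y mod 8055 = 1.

Apply the Euclidean algorithm and back-substitute:
8055 = 3*2137 + 1644
2137 = 1*1644 + 493
1644 = 3*493 + 165
493 = 2*165 + 163
165 = 1*163 + 2
163 = 81*2 + 1
2 = 2*1 + 0
gcd(2137, 8055) = 1, so the inverse exists.
Bézout: 1 = −1062*8055 + 4003*2137.
So 2137⁻¹ ≡ 4003 (mod 8055).

4003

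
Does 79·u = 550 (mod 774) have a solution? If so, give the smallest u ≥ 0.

634

gcd(79, 774) = 1, so a unique solution mod 774 exists.
79⁻¹ ≡ 49 (mod 774).
u ≡ 49·550 ≡ 634 (mod 774).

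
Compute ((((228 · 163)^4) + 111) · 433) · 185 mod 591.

441

228 · 163 = 37164 ≡ 522 (mod 591)
(522)^4 ≡ 498 (mod 591)
498 + 111 = 609 ≡ 18 (mod 591)
18 · 433 = 7794 ≡ 111 (mod 591)
111 · 185 = 20535 ≡ 441 (mod 591)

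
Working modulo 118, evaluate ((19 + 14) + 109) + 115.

21

19 + 14 = 33
33 + 109 = 142 ≡ 24 (mod 118)
24 + 115 = 139 ≡ 21 (mod 118)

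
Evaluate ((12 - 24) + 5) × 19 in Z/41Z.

12 - 24 = -12 ≡ 29 (mod 41)
29 + 5 = 34
34 × 19 = 646 ≡ 31 (mod 41)

31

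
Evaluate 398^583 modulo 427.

Compute successive squares:
398^1 ≡ 398 (mod 427)
398^2 ≡ 398^2 = 158404 ≡ 414 (mod 427)
398^4 ≡ 414^2 = 171396 ≡ 169 (mod 427)
398^8 ≡ 169^2 = 28561 ≡ 379 (mod 427)
398^16 ≡ 379^2 = 143641 ≡ 169 (mod 427)
398^32 ≡ 169^2 = 28561 ≡ 379 (mod 427)
398^64 ≡ 379^2 = 143641 ≡ 169 (mod 427)
398^128 ≡ 169^2 = 28561 ≡ 379 (mod 427)
398^256 ≡ 379^2 = 143641 ≡ 169 (mod 427)
398^512 ≡ 169^2 = 28561 ≡ 379 (mod 427)
398^583 = 398^512 × 398^64 × 398^4 × 398^2 × 398^1 ≡ 379 × 169 × 169 × 414 × 398 (mod 427).
Accumulate the product:
379 × 169 = 64051 ≡ 1
1 × 169 = 169
169 × 414 = 69966 ≡ 365
365 × 398 = 145270 ≡ 90

90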